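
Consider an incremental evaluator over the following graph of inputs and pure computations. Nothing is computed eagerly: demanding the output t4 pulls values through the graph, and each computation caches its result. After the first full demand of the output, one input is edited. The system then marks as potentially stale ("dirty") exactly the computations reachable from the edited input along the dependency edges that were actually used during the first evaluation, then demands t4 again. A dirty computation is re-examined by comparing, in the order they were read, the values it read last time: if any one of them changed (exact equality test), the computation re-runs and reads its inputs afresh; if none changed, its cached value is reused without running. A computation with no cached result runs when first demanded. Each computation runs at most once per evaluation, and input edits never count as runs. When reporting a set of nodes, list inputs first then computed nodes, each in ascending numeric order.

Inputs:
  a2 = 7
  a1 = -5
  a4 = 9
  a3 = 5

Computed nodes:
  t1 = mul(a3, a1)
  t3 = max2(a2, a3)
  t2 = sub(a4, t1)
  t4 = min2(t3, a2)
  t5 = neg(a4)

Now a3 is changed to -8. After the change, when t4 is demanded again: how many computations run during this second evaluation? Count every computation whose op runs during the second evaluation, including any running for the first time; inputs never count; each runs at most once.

Run set: t3 (1 run).
The important point: t3 recomputes to an identical value, and the output ends up unchanged.

Initial pass — values computed on the first demand:
  t3 = max2(7, 5) = 7
  t4 = min2(7, 7) = 7

Second demand — change propagation:
  t3: re-runs because a3 5->-8; new result 7 (unchanged).
  t4: re-examined; everything it read last time is the same (t3 unchanged, a2 unchanged) — cache 7 kept, no run.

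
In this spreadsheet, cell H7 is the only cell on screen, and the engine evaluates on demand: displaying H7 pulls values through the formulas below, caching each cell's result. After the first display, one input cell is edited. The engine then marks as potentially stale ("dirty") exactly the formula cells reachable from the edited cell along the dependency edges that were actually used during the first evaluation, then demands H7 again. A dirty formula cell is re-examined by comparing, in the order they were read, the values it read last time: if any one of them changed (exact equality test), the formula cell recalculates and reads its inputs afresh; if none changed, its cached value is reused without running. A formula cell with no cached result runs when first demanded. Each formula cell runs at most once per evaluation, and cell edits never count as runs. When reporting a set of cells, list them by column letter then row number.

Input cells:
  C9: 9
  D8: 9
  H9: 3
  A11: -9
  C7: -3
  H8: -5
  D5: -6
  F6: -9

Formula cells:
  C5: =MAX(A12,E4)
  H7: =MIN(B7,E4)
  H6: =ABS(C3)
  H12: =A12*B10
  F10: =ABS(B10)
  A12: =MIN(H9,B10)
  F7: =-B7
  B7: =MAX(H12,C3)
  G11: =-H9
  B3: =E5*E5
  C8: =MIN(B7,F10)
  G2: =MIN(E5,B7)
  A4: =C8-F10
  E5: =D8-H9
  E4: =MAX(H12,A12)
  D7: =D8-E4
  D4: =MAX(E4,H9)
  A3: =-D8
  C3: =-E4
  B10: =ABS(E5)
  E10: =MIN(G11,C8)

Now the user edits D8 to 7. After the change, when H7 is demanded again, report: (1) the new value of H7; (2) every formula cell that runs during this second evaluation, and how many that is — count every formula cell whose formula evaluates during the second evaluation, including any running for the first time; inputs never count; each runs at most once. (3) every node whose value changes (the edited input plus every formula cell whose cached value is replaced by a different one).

Initial pass — values computed on the first demand:
  E5 = 9 - 3 = 6
  B10 = ABS(6) = 6
  A12 = MIN(3, 6) = 3
  H12 = 3 * 6 = 18
  E4 = MAX(18, 3) = 18
  C3 = -(18) = -18
  B7 = MAX(18, -18) = 18
  H7 = MIN(18, 18) = 18

Second demand — change propagation:
  E5: re-runs because D8 9->7; new result 4.
  B10: re-runs because E5 6->4; new result 4.
  A12: re-runs because B10 6->4; new result 3 (unchanged).
  H12: re-runs because B10 6->4; new result 12.
  E4: re-runs because H12 18->12; new result 12.
  C3: re-runs because E4 18->12; new result -12.
  B7: re-runs because H12 18->12; C3 -18->-12; new result 12.
  H7: re-runs because B7 18->12; E4 18->12; new result 12.

H7 now evaluates to 12.
Run set: A12, B7, B10, C3, E4, E5, H7, H12 (8 run).
Changed values: B7, B10, C3, D8, E4, E5, H7, H12.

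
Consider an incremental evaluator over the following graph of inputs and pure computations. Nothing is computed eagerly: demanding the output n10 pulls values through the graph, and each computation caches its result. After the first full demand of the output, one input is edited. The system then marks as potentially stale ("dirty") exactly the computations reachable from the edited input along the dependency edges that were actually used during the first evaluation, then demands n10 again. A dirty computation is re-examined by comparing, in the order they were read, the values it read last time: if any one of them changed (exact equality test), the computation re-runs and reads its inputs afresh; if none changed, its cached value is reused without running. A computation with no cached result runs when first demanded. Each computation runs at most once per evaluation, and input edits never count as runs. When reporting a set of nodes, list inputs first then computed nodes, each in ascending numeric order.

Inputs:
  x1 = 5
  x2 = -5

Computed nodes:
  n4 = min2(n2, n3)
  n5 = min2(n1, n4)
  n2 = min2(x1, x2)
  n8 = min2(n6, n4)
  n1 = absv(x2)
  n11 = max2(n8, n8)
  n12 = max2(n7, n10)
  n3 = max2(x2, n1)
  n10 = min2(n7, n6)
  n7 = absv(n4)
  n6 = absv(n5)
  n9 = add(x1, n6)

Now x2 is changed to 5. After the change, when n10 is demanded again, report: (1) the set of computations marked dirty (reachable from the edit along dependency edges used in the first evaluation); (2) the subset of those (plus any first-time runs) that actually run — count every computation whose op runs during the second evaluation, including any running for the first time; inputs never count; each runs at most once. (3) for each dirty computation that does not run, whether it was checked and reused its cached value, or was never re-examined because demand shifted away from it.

Initial pass — values computed on the first demand:
  n1 = absv(-5) = 5
  n2 = min2(5, -5) = -5
  n3 = max2(-5, 5) = 5
  n4 = min2(-5, 5) = -5
  n5 = min2(5, -5) = -5
  n6 = absv(-5) = 5
  n7 = absv(-5) = 5
  n10 = min2(5, 5) = 5

Second demand — change propagation:
  n1: re-runs because x2 -5->5; new result 5 (unchanged).
  n2: re-runs because x2 -5->5; new result 5.
  n3: re-runs because x2 -5->5; new result 5 (unchanged).
  n4: re-runs because n2 -5->5; new result 5.
  n5: re-runs because n4 -5->5; new result 5.
  n6: re-runs because n5 -5->5; new result 5 (unchanged).
  n7: re-runs because n4 -5->5; new result 5 (unchanged).
  n10: re-examined; everything it read last time is the same (n7 unchanged, n6 unchanged) — cache 5 kept, no run.

The important point: at n10 every value read last time is unchanged, so the dirty flag clears without a run.

Dirty set: n1, n2, n3, n4, n5, n6, n7, n10.
Run set: n1, n2, n3, n4, n5, n6, n7 (7 run).
Re-examined without running (cache reused): n10.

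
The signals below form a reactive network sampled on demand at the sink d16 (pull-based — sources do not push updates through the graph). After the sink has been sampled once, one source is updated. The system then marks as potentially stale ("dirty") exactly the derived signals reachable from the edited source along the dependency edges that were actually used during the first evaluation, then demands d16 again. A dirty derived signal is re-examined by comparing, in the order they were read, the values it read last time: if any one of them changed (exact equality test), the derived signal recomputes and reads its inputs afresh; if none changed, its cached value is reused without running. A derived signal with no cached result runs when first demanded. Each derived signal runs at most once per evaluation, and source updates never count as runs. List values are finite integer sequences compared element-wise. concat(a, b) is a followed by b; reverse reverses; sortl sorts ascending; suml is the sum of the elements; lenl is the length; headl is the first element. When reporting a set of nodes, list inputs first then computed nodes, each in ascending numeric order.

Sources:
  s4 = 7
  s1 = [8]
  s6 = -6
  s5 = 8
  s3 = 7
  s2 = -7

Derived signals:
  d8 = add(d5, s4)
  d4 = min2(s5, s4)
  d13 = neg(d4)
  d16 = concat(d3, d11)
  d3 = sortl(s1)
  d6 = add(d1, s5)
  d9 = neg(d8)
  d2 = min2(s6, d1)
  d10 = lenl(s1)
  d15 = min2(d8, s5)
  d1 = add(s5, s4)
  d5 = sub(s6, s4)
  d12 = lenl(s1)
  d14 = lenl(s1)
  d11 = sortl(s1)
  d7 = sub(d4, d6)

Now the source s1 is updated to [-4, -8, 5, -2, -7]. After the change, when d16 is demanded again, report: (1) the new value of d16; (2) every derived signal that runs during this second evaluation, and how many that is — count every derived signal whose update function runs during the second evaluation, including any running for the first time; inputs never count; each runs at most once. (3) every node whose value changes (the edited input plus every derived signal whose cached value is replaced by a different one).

Initial pass — values computed on the first demand:
  d3 = sortl([8]) = [8]
  d11 = sortl([8]) = [8]
  d16 = concat([8], [8]) = [8, 8]

Second demand — change propagation:
  d3: re-runs because s1 [8]->[-4, -8, 5, -2, -7]; new result [-8, -7, -4, -2, 5].
  d11: re-runs because s1 [8]->[-4, -8, 5, -2, -7]; new result [-8, -7, -4, -2, 5].
  d16: re-runs because d3 [8]->[-8, -7, -4, -2, 5]; d11 [8]->[-8, -7, -4, -2, 5]; new result [-8, -7, -4, -2, 5, -8, -7, -4, -2, 5].

d16 now evaluates to [-8, -7, -4, -2, 5, -8, -7, -4, -2, 5].
Run set: d3, d11, d16 (3 run).
Changed values: s1, d3, d11, d16.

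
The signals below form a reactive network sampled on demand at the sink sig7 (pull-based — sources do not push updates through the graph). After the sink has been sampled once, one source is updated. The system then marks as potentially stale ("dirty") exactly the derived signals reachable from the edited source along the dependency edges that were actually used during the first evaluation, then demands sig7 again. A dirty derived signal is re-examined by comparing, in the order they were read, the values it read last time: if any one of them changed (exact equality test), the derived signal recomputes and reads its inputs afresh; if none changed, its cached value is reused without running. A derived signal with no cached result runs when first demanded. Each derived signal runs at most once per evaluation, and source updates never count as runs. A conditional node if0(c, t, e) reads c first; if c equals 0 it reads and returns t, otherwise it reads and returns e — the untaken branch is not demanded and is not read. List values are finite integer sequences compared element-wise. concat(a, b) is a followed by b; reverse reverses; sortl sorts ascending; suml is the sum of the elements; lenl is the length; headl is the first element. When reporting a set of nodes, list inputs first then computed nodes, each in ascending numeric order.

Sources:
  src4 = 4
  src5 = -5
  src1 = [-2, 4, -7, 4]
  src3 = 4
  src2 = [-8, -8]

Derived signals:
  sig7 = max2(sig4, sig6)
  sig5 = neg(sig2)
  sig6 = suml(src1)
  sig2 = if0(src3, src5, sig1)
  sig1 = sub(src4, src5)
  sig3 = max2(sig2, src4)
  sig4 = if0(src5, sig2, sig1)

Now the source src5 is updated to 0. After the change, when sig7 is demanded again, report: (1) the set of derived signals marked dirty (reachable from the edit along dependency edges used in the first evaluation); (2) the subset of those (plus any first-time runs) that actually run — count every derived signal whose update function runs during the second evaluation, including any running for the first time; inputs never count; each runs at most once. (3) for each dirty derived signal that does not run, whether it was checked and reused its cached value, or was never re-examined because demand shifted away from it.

Initial pass — values computed on the first demand:
  sig1 = sub(4, -5) = 9
  sig4 = if0(src5=-5 -> else branch sig1) = 9
  sig6 = suml([-2, 4, -7, 4]) = -1
  sig7 = max2(9, -1) = 9

Second demand — change propagation:
  sig1: re-runs because src5 -5->0; new result 4.
  sig2: newly demanded (no cache) — executes and yields 4.
  sig4: re-runs because src5 -5->0; sig1 9->4; new result 4.
  sig7: re-runs because sig4 9->4; new result 4.

The important point: the flipped condition pulls in fresh nodes; sig2 runs for the first time.

Dirty set: sig1, sig4, sig7.
Run set: sig1, sig2, sig4, sig7 (4 run).
All dirty derived signals ended up running.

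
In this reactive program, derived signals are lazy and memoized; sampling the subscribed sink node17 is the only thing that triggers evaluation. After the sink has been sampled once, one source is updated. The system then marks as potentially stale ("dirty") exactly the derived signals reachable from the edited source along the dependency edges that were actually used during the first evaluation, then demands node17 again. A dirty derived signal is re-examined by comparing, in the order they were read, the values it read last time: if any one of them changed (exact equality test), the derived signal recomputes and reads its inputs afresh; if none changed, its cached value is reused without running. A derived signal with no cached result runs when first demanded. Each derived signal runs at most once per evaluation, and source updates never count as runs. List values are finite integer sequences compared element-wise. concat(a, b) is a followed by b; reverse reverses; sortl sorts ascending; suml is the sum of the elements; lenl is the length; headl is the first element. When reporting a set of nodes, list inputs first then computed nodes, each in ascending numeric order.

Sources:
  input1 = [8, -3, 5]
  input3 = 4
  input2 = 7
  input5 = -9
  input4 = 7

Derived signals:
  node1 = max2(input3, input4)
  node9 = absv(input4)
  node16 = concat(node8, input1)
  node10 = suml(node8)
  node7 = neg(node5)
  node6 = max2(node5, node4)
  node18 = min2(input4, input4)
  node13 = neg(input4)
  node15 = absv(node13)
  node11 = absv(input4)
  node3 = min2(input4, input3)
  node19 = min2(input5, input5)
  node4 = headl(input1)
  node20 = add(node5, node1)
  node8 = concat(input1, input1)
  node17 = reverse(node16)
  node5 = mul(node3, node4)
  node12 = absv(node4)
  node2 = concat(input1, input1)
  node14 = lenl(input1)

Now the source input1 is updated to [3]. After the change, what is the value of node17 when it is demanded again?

Demanding node17 again yields [3, 3, 3].

First demand of the output computes:
  node8 = concat([8, -3, 5], [8, -3, 5]) = [8, -3, 5, 8, -3, 5]
  node16 = concat([8, -3, 5, 8, -3, 5], [8, -3, 5]) = [8, -3, 5, 8, -3, 5, 8, -3, 5]
  node17 = reverse([8, -3, 5, 8, -3, 5, 8, -3, 5]) = [5, -3, 8, 5, -3, 8, 5, -3, 8]

After the edit, cleaning proceeds:
  node8: a read changed (input1 [8, -3, 5]->[3]; input1 [8, -3, 5]->[3]) — executes, giving [3, 3].
  node16: a read changed (node8 [8, -3, 5, 8, -3, 5]->[3, 3]; input1 [8, -3, 5]->[3]) — executes, giving [3, 3, 3].
  node17: a read changed (node16 [8, -3, 5, 8, -3, 5, 8, -3, 5]->[3, 3, 3]) — executes, giving [3, 3, 3].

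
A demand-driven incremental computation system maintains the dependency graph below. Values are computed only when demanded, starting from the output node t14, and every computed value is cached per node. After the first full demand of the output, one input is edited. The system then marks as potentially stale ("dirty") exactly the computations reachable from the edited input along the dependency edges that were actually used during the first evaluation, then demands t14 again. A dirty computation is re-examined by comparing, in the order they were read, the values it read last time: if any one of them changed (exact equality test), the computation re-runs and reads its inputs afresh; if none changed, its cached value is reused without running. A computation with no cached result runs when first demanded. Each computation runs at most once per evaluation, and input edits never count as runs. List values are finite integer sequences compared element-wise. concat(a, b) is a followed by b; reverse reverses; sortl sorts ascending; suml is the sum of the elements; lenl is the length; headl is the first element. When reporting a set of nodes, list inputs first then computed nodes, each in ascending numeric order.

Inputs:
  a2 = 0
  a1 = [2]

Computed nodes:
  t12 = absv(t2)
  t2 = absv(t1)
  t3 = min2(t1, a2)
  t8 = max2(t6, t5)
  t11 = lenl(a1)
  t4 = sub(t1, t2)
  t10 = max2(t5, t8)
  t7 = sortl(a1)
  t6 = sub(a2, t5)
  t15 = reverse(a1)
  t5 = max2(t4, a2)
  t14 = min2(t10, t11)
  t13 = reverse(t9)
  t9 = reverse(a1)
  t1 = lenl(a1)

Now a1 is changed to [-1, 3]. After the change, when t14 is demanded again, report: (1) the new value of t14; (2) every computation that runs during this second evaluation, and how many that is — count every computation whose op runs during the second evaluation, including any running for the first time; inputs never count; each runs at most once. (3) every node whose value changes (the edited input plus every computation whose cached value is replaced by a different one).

First evaluation (everything demanded from the output):
  t1 = lenl([2]) = 1
  t2 = absv(1) = 1
  t4 = sub(1, 1) = 0
  t5 = max2(0, 0) = 0
  t6 = sub(0, 0) = 0
  t8 = max2(0, 0) = 0
  t10 = max2(0, 0) = 0
  t11 = lenl([2]) = 1
  t14 = min2(0, 1) = 0

Propagation after the edit:
  t1: runs — a1 [2]->[-1, 3]; result 2.
  t2: runs — t1 1->2; result 2.
  t4: runs — t1 1->2; t2 1->2; result 0 (same value as before).
  t5: checked — values it read are unchanged (t4 unchanged, a2 unchanged); reused cached 0 without running.
  t6: checked — values it read are unchanged (a2 unchanged, t5 unchanged); reused cached 0 without running.
  t8: checked — values it read are unchanged (t6 unchanged, t5 unchanged); reused cached 0 without running.
  t10: checked — values it read are unchanged (t5 unchanged, t8 unchanged); reused cached 0 without running.
  t11: runs — a1 [2]->[-1, 3]; result 2.
  t14: runs — t11 1->2; result 0 (same value as before).

Key observation: the cutoff stops propagation at t5 — its inputs' values are unchanged, so it reuses its cache.

New value of t14: 0.
Computations that run: t1, t2, t4, t11, t14 — 5 in total.
Values that change: a1, t1, t2, t11.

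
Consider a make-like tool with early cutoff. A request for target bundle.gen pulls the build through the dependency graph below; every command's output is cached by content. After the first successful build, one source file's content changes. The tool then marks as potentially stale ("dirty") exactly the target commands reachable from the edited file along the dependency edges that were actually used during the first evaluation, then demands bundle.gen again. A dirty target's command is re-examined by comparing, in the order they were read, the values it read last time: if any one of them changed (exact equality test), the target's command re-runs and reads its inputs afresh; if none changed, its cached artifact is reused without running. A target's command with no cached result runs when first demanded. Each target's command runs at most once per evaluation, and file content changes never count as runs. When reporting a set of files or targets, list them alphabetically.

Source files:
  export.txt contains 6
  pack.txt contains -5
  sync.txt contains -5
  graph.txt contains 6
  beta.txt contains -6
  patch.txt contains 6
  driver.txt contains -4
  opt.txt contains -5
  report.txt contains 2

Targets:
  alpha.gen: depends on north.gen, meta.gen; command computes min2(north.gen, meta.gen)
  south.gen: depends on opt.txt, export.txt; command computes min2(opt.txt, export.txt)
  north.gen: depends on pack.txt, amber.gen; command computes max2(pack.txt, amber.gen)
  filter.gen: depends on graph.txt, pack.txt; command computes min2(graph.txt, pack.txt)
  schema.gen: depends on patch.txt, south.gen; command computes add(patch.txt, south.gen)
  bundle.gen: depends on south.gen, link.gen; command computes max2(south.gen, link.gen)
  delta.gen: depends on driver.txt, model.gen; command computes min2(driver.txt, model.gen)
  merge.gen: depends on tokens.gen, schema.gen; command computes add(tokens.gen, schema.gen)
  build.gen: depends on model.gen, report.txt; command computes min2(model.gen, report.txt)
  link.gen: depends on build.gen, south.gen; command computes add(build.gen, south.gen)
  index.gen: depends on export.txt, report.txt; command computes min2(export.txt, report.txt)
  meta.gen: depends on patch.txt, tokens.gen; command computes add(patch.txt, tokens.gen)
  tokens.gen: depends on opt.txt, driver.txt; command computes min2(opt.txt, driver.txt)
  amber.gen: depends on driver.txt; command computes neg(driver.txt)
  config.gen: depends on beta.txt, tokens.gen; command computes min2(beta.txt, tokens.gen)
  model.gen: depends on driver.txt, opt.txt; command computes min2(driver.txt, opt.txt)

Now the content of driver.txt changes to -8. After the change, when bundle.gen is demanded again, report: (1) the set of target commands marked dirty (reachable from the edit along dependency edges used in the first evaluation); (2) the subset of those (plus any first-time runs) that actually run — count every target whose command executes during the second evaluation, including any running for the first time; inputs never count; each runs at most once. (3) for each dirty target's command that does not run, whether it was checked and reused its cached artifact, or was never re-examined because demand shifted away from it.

The edit dirties: build.gen, bundle.gen, link.gen, model.gen.
4 target commands run: build.gen, bundle.gen, link.gen, model.gen.
No dirty target's command escaped a run.

First demand of the output computes:
  model.gen = min2(-4, -5) = -5
  build.gen = min2(-5, 2) = -5
  south.gen = min2(-5, 6) = -5
  link.gen = add(-5, -5) = -10
  bundle.gen = max2(-5, -10) = -5

After the edit, cleaning proceeds:
  model.gen: a read changed (driver.txt -4->-8) — executes, giving -8.
  build.gen: a read changed (model.gen -5->-8) — executes, giving -8.
  link.gen: a read changed (build.gen -5->-8) — executes, giving -13.
  bundle.gen: a read changed (link.gen -10->-13) — executes, giving -5 — identical to its old value.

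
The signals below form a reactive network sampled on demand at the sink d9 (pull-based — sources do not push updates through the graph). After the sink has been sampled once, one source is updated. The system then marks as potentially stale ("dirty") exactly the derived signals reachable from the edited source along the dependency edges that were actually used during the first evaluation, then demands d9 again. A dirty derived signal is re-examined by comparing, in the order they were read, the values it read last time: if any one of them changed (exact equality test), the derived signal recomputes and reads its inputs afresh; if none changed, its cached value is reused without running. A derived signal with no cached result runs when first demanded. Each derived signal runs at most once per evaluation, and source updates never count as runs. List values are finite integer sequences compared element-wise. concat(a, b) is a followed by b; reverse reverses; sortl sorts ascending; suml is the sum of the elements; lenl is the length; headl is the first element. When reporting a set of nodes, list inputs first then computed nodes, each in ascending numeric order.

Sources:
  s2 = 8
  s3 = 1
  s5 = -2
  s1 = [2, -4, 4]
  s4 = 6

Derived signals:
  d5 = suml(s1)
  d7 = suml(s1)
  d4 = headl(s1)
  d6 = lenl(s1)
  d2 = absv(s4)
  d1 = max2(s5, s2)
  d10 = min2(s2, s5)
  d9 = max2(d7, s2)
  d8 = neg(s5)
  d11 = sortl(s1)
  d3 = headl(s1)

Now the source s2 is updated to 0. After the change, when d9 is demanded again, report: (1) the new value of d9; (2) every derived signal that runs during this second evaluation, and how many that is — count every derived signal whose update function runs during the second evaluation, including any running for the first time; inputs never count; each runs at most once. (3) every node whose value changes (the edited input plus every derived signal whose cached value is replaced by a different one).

Initial pass — values computed on the first demand:
  d7 = suml([2, -4, 4]) = 2
  d9 = max2(2, 8) = 8

Second demand — change propagation:
  d9: re-runs because s2 8->0; new result 2.

d9 now evaluates to 2.
Run set: d9 (1 run).
Changed values: s2, d9.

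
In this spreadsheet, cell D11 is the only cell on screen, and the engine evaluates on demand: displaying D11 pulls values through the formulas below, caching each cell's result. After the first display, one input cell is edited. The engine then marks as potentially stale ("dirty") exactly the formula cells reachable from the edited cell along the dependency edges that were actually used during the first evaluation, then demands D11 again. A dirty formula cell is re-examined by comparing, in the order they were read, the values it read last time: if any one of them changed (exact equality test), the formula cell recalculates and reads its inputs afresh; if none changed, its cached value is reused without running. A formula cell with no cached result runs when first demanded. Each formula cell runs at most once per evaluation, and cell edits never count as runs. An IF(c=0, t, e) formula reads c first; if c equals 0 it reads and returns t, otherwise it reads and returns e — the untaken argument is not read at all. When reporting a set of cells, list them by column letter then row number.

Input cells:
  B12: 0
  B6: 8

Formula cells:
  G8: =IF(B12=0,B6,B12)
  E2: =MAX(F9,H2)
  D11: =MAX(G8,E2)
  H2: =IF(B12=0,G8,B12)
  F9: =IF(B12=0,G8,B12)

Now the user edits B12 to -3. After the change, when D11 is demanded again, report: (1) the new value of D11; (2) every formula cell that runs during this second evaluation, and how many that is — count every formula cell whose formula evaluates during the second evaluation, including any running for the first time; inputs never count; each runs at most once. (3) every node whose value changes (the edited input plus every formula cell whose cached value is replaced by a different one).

D11 now evaluates to -3.
Run set: D11, E2, F9, G8, H2 (5 run).
Changed values: B12, D11, E2, F9, G8, H2.

Initial pass — values computed on the first demand:
  G8 = IF(B12=0: B12=0 -> then branch B6) = 8
  F9 = IF(B12=0: B12=0 -> then branch G8) = 8
  H2 = IF(B12=0: B12=0 -> then branch G8) = 8
  E2 = MAX(8, 8) = 8
  D11 = MAX(8, 8) = 8

Second demand — change propagation:
  G8: re-runs because B12 0->-3; new result -3.
  F9: re-runs because B12 0->-3; G8 8->-3; new result -3.
  H2: re-runs because B12 0->-3; G8 8->-3; new result -3.
  E2: re-runs because F9 8->-3; H2 8->-3; new result -3.
  D11: re-runs because G8 8->-3; E2 8->-3; new result -3.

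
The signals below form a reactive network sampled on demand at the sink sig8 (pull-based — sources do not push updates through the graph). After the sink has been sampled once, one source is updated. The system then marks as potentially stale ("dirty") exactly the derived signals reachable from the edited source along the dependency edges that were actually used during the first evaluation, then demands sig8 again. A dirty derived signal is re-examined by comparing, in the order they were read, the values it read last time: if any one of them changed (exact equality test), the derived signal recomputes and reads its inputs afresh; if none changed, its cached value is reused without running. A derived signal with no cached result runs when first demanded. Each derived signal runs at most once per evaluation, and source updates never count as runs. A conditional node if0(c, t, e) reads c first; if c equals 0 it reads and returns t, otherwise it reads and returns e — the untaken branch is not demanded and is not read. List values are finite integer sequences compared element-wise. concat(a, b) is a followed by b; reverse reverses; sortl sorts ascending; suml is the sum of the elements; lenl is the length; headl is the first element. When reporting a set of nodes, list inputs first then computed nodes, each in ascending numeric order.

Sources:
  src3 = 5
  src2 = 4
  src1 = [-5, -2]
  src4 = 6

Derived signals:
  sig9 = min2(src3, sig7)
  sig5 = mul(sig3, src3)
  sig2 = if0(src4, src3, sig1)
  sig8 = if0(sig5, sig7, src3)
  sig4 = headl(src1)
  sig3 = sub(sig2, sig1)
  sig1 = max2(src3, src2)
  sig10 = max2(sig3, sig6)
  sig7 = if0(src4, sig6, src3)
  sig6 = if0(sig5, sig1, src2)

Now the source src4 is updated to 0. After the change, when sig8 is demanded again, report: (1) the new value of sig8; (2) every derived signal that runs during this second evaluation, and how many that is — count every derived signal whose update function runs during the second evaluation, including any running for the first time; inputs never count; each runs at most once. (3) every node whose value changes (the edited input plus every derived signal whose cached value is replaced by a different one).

Initial pass — values computed on the first demand:
  sig1 = max2(5, 4) = 5
  sig2 = if0(src4=6 -> else branch sig1) = 5
  sig3 = sub(5, 5) = 0
  sig5 = mul(0, 5) = 0
  sig7 = if0(src4=6 -> else branch src3) = 5
  sig8 = if0(sig5=0 -> then branch sig7) = 5

Second demand — change propagation:
  sig2: re-runs because src4 6->0; new result 5 (unchanged).
  sig3: re-examined; everything it read last time is the same (sig2 unchanged, sig1 unchanged) — cache 0 kept, no run.
  sig5: re-examined; everything it read last time is the same (sig3 unchanged, src3 unchanged) — cache 0 kept, no run.
  sig6: newly demanded (no cache) — executes and yields 5.
  sig7: re-runs because src4 6->0; new result 5 (unchanged).
  sig8: re-examined; everything it read last time is the same (sig5 unchanged, sig7 unchanged) — cache 5 kept, no run.

The important point: the flipped condition pulls in fresh nodes; sig6 runs for the first time.

sig8 now evaluates to 5.
Run set: sig2, sig6, sig7 (3 run).
Changed values: src4.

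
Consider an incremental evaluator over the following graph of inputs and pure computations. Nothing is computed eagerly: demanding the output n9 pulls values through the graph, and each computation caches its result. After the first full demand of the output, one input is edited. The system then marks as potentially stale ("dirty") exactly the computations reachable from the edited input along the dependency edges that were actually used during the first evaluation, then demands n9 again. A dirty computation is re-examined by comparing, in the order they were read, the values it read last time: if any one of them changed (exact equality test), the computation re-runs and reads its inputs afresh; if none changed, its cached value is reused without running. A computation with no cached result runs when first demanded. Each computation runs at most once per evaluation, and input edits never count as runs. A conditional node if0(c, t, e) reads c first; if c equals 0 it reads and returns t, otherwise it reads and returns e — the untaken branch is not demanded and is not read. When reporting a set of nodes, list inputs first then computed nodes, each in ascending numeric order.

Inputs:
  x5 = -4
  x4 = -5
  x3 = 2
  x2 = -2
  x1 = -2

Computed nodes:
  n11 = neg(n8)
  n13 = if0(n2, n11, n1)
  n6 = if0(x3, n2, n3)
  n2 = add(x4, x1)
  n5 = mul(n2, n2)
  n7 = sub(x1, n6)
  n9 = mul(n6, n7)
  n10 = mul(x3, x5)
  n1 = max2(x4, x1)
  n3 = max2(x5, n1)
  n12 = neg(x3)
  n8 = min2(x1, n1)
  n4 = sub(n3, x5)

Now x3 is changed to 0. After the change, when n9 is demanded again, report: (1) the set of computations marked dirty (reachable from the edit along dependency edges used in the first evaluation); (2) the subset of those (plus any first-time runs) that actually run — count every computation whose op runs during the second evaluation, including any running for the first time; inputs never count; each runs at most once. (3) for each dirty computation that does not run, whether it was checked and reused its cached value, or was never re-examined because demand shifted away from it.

Dirty set: n6, n7, n9.
Run set: n2, n6, n7, n9 (4 run).
All dirty computations ended up running.
The important point: the flipped condition pulls in fresh nodes; n2 runs for the first time.

Initial pass — values computed on the first demand:
  n1 = max2(-5, -2) = -2
  n3 = max2(-4, -2) = -2
  n6 = if0(x3=2 -> else branch n3) = -2
  n7 = sub(-2, -2) = 0
  n9 = mul(-2, 0) = 0

Second demand — change propagation:
  n2: newly demanded (no cache) — executes and yields -7.
  n6: re-runs because x3 2->0; new result -7.
  n7: re-runs because n6 -2->-7; new result 5.
  n9: re-runs because n6 -2->-7; n7 0->5; new result -35.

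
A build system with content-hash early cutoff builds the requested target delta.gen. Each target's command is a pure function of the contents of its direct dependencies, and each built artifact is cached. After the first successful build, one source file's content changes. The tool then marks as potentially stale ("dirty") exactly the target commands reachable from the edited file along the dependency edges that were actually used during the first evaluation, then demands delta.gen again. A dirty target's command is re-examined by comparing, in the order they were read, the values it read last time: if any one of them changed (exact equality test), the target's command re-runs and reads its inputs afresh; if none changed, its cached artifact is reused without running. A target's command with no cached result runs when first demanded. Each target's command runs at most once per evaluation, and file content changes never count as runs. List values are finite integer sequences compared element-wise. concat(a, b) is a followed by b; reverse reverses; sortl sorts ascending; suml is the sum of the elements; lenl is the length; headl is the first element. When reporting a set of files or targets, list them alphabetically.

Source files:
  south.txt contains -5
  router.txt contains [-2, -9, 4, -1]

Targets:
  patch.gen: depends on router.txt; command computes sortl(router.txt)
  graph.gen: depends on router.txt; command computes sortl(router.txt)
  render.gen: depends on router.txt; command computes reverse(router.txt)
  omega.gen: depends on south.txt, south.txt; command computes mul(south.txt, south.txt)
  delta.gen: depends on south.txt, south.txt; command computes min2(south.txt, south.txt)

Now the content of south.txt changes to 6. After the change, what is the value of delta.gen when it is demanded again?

New value of delta.gen: 6.

First evaluation (everything demanded from the output):
  delta.gen = min2(-5, -5) = -5

Propagation after the edit:
  delta.gen: runs — south.txt -5->6; south.txt -5->6; result 6.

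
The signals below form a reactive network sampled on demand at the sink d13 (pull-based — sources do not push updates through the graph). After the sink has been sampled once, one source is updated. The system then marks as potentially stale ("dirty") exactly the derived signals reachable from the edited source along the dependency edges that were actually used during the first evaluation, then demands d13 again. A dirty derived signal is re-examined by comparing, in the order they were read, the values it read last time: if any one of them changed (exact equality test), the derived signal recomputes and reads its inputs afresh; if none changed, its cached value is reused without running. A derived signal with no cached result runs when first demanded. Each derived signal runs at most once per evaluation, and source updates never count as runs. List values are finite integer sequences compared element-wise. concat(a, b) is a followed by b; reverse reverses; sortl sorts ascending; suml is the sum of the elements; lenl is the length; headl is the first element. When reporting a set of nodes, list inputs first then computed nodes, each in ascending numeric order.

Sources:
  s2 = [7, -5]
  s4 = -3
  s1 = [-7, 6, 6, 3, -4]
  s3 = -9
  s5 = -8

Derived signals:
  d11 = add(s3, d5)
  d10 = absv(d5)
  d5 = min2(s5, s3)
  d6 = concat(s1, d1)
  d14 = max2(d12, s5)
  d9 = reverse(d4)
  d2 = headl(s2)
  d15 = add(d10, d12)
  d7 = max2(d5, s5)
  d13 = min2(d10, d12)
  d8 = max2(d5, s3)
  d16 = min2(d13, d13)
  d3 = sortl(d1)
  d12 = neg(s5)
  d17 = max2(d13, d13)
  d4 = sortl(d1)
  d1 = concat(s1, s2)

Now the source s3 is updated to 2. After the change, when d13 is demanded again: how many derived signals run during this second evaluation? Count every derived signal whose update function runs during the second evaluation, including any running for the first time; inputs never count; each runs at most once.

Run set: d5, d10, d13 (3 run).

Initial pass — values computed on the first demand:
  d5 = min2(-8, -9) = -9
  d10 = absv(-9) = 9
  d12 = neg(-8) = 8
  d13 = min2(9, 8) = 8

Second demand — change propagation:
  d5: re-runs because s3 -9->2; new result -8.
  d10: re-runs because d5 -9->-8; new result 8.
  d13: re-runs because d10 9->8; new result 8 (unchanged).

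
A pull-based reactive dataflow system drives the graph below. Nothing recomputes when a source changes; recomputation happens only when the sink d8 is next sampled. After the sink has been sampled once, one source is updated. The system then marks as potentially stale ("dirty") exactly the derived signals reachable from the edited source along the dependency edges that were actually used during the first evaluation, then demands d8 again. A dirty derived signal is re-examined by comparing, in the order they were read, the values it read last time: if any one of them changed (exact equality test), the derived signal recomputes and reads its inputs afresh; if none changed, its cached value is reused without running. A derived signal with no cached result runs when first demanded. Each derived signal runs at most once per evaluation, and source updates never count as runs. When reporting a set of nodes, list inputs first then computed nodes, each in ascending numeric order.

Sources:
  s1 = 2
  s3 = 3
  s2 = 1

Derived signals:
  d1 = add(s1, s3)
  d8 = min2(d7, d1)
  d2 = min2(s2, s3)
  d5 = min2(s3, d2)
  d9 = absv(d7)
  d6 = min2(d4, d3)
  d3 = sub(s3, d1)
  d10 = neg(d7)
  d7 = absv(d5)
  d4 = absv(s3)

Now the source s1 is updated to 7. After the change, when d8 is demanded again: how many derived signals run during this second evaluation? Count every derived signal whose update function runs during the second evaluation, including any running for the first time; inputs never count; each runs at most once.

Derived signals that run: d1, d8 — 2 in total.

First evaluation (everything demanded from the output):
  d1 = add(2, 3) = 5
  d2 = min2(1, 3) = 1
  d5 = min2(3, 1) = 1
  d7 = absv(1) = 1
  d8 = min2(1, 5) = 1

Propagation after the edit:
  d1: runs — s1 2->7; result 10.
  d8: runs — d1 5->10; result 1 (same value as before).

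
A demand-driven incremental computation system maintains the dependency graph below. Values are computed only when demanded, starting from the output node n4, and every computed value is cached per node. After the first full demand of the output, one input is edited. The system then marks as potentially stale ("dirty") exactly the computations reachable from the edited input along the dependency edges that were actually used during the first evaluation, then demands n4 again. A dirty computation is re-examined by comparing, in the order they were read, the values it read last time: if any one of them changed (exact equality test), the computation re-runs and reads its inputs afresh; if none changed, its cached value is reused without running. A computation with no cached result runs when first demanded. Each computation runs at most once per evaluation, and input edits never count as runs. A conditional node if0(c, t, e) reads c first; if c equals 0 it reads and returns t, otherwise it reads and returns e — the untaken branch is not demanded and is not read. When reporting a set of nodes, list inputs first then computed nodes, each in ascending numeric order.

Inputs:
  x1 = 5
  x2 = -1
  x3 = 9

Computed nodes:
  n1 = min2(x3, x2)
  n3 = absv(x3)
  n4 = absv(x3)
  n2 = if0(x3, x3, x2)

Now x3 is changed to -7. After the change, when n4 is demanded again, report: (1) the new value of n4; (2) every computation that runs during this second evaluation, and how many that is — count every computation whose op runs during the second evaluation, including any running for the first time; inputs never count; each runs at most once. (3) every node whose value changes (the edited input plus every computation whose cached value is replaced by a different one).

First evaluation (everything demanded from the output):
  n4 = absv(9) = 9

Propagation after the edit:
  n4: runs — x3 9->-7; result 7.

New value of n4: 7.
Computations that run: n4 — 1 in total.
Values that change: x3, n4.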